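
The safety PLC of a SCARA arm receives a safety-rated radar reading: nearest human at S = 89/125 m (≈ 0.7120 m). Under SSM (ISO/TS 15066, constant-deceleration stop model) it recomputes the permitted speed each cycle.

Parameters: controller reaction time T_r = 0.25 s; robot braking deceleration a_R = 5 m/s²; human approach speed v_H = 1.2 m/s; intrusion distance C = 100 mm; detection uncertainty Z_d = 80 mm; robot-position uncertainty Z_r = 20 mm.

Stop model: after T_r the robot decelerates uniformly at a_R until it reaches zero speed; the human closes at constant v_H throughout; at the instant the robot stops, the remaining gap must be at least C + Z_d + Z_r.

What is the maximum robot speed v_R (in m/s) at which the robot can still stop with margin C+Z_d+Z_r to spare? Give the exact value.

v_R_max = 2/5 m/s = 0.4000 m/s

at the boundary: (1/10)·v² + (49/100)·v + (-53/250) = 0
  disc = (49/100)² − 4·(1/10)·(-53/250) = 3249/10000 ; √disc = 57/100
  v_R = (−(49/100) + 57/100) / (2·(1/10)) = 2/5 m/s
check:
stop time T_s = (2/5)/5 = 0.0800 s
reaction-phase robot travel = 0.4000·0.2500 = 0.1000 m
robot under decel: 0.4000²/(2·5.0000) = 0.0160 m
human closes 1.2000·0.3300 = 0.3960 m
residual clearance needed = 0.1000+0.0800+0.0200 = 0.2000 m
sum ≈ 0.1000+0.0160+0.3960+0.2000 ≈ 0.7120 m = S ✓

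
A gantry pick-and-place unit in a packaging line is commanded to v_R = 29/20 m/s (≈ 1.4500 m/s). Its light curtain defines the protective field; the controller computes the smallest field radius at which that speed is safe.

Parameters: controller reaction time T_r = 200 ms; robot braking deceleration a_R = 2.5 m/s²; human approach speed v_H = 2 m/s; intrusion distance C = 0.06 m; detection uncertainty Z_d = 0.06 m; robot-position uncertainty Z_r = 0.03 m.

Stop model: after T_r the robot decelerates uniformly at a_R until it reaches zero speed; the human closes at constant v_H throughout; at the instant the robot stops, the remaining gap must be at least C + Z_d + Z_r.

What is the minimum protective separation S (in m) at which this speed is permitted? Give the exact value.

T_s = v_R/a_R = (29/20)/(5/2) = 0.5800 s
robot covers v_R·T_r = 1.4500·0.2000 = 0.2900 m before braking
robot covers 1.4500·0.5800 − ½·2.5000·0.5800² = 0.4205 m while stopping
person approaches 2.0000·(0.2000+0.5800) = 1.5600 m
residual clearance needed = 0.0600+0.0600+0.0300 = 0.1500 m
S_min ≈ 0.2900+0.4205+1.5600+0.1500  ⇒  S_min = 4841/2000 m

S_min = 4841/2000 m = 2.4205 m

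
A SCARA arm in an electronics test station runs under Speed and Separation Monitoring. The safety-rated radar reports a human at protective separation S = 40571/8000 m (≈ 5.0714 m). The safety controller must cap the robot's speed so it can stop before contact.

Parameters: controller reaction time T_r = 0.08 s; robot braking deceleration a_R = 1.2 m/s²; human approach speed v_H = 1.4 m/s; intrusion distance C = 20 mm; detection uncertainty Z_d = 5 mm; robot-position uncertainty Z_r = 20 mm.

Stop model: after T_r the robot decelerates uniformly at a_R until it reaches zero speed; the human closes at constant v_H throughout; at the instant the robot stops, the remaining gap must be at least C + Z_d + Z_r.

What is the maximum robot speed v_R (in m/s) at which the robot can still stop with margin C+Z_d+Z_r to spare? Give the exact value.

quadratic (5/12)·v² + (187/150)·v + (-7863/1600) = 0
  disc = (187/150)² − 4·(5/12)·(-7863/1600) = 3508129/360000 ; √disc = 1873/600
  v_R = (−(187/150) + 1873/600) / (2·(5/12)) = 9/4 m/s
check:
stop time T_s = (9/4)/(6/5) = 1.8750 s
robot covers v_R·T_r = 2.2500·0.0800 = 0.1800 m before braking
robot under decel: 2.2500²/(2·1.2000) = 2.1094 m
human closes 1.4000·1.9550 = 2.7370 m
residual clearance needed = 0.0200+0.0050+0.0200 = 0.0450 m
sum ≈ 0.1800+2.1094+2.7370+0.0450 ≈ 5.0714 m = S ✓

v_R_max = 9/4 m/s = 2.2500 m/s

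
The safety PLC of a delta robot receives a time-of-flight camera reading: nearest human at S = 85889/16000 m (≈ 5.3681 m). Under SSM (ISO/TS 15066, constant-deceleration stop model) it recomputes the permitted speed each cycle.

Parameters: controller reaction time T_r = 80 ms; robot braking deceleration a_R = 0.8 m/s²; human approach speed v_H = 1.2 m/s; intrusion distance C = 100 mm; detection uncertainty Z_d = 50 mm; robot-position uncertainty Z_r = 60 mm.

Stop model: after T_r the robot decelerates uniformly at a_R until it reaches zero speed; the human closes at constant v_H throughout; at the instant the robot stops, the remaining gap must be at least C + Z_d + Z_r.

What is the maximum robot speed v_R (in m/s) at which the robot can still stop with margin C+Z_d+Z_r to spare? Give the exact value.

collect terms ⇒ (5/8)·v_R² + (79/50)·v_R + (-80993/16000) = 0
  disc = (79/50)² − 4·(5/8)·(-80993/16000) = 2424249/160000 ; √disc = 1557/400
  v_R = (−(79/50) + 1557/400) / (2·(5/8)) = 37/20 m/s
check:
braking lasts T_s = (37/20)/(4/5) = 2.3125 s
reaction-phase robot travel = 1.8500·0.0800 = 0.1480 m
robot covers 1.8500·2.3125 − ½·0.8000·2.3125² = 2.1391 m while stopping
human closes 1.2000·2.3925 = 2.8710 m
margins: 0.1000+0.0500+0.0600 = 0.2100 m
sum ≈ 0.1480+2.1391+2.8710+0.2100 ≈ 5.3681 m = S ✓

v_R_max = 37/20 m/s = 1.8500 m/s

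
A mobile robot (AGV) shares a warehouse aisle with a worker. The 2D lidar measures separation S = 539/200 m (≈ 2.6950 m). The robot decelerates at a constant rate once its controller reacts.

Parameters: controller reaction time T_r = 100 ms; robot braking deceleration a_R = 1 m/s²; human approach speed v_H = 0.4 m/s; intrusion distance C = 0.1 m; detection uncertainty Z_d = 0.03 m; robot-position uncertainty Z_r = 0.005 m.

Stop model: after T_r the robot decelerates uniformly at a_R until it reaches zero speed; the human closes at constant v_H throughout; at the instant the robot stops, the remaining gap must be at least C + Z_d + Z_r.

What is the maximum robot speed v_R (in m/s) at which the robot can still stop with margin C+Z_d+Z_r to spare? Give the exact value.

v_R_max = 9/5 m/s = 1.8000 m/s

at the boundary: (1/2)·v² + (1/2)·v + (-63/25) = 0
  disc = (1/2)² − 4·(1/2)·(-63/25) = 529/100 ; √disc = 23/10
  v_R = (−(1/2) + 23/10) / (2·(1/2)) = 9/5 m/s
check:
braking lasts T_s = (9/5)/1 = 1.8000 s
reaction-phase robot travel = 1.8000·0.1000 = 0.1800 m
robot under decel: 1.8000²/(2·1.0000) = 1.6200 m
human over T_r+T_s: 0.4000·(0.1000+1.8000) = 0.7600 m
margins: 0.1000+0.0300+0.0050 = 0.1350 m
sum ≈ 0.1800+1.6200+0.7600+0.1350 ≈ 2.6950 m = S ✓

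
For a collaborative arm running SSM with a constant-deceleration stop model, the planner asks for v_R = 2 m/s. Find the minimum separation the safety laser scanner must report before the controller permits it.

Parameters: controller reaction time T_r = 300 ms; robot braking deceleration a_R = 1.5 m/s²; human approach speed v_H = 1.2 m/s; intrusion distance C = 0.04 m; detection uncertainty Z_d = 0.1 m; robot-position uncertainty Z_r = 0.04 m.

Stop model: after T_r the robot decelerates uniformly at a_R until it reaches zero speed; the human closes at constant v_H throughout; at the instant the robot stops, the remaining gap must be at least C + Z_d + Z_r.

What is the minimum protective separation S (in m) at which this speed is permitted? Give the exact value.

S_min = 611/150 m = 4.0733 m

T_s = v_R/a_R = 2/(3/2) = 1.3333 s
robot in T_r: 2.0000·0.3000 = 0.6000 m
robot under decel: 2.0000²/(2·1.5000) = 1.3333 m
person approaches 1.2000·(0.3000+1.3333) = 1.9600 m
C+Z_d+Z_r = 0.0400+0.1000+0.0400 = 0.1800 m
S_min ≈ 0.6000+1.3333+1.9600+0.1800  ⇒  S_min = 611/150 m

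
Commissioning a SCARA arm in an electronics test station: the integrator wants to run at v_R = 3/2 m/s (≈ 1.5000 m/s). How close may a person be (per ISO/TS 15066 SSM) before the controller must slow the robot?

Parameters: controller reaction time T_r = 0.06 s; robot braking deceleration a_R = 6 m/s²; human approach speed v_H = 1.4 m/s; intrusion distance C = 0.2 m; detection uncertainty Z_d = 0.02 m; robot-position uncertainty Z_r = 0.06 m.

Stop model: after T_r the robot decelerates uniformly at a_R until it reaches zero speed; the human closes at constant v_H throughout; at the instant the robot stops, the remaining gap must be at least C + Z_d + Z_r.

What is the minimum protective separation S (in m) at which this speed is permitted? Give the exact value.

braking lasts T_s = (3/2)/6 = 0.2500 s
robot covers v_R·T_r = 1.5000·0.0600 = 0.0900 m before braking
robot under decel: 1.5000²/(2·6.0000) = 0.1875 m
human closes 1.4000·0.3100 = 0.4340 m
margins: 0.2000+0.0200+0.0600 = 0.2800 m
S_min ≈ 0.0900+0.1875+0.4340+0.2800  ⇒  S_min = 1983/2000 m

S_min = 1983/2000 m = 0.9915 m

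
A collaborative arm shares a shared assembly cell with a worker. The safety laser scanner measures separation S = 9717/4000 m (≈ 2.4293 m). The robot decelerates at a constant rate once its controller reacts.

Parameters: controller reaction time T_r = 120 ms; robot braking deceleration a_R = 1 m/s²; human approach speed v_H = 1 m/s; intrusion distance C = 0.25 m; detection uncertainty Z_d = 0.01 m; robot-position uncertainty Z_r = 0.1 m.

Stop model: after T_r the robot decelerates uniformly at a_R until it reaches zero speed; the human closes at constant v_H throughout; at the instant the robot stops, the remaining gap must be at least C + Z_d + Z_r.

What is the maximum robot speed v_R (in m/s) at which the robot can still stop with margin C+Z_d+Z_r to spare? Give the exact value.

collect terms ⇒ (1/2)·v_R² + (28/25)·v_R + (-7797/4000) = 0
  disc = (28/25)² − 4·(1/2)·(-7797/4000) = 51529/10000 ; √disc = 227/100
  v_R = (−(28/25) + 227/100) / (2·(1/2)) = 23/20 m/s
check:
T_s = v_R/a_R = (23/20)/1 = 1.1500 s
robot in T_r: 1.1500·0.1200 = 0.1380 m
robot under decel: 1.1500²/(2·1.0000) = 0.6613 m
human over T_r+T_s: 1.0000·(0.1200+1.1500) = 1.2700 m
margins: 0.2500+0.0100+0.1000 = 0.3600 m
sum ≈ 0.1380+0.6613+1.2700+0.3600 ≈ 2.4293 m = S ✓

v_R_max = 23/20 m/s = 1.1500 m/s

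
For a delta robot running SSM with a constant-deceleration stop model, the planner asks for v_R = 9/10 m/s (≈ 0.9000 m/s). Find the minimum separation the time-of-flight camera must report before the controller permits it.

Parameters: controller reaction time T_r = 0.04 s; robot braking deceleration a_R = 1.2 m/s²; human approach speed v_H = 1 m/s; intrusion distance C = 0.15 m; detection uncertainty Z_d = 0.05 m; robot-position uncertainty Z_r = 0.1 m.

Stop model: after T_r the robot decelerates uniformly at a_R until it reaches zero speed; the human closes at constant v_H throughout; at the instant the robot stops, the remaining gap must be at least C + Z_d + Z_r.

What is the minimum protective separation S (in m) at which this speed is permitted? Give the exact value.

braking lasts T_s = (9/10)/(6/5) = 0.7500 s
robot in T_r: 0.9000·0.0400 = 0.0360 m
robot under decel: 0.9000²/(2·1.2000) = 0.3375 m
person approaches 1.0000·(0.0400+0.7500) = 0.7900 m
C+Z_d+Z_r = 0.1500+0.0500+0.1000 = 0.3000 m
S_min ≈ 0.0360+0.3375+0.7900+0.3000  ⇒  S_min = 2927/2000 m

S_min = 2927/2000 m = 1.4635 m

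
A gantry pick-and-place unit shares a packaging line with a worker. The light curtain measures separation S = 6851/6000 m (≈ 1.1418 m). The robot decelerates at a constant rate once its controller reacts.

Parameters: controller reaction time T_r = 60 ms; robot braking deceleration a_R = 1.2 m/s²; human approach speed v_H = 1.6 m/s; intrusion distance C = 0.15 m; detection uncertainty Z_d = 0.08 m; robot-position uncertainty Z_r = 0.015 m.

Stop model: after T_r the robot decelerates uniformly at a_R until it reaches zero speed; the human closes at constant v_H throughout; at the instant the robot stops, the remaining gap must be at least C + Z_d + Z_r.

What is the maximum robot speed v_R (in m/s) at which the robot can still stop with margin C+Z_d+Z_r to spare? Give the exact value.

quadratic (5/12)·v² + (209/150)·v + (-961/1200) = 0
  disc = (209/150)² − 4·(5/12)·(-961/1200) = 32761/10000 ; √disc = 181/100
  v_R = (−(209/150) + 181/100) / (2·(5/12)) = 1/2 m/s
check:
T_s = v_R/a_R = (1/2)/(6/5) = 0.4167 s
robot covers v_R·T_r = 0.5000·0.0600 = 0.0300 m before braking
robot under decel: 0.5000²/(2·1.2000) = 0.1042 m
human over T_r+T_s: 1.6000·(0.0600+0.4167) = 0.7627 m
residual clearance needed = 0.1500+0.0800+0.0150 = 0.2450 m
sum ≈ 0.0300+0.1042+0.7627+0.2450 ≈ 1.1418 m = S ✓

v_R_max = 1/2 m/s = 0.5000 m/s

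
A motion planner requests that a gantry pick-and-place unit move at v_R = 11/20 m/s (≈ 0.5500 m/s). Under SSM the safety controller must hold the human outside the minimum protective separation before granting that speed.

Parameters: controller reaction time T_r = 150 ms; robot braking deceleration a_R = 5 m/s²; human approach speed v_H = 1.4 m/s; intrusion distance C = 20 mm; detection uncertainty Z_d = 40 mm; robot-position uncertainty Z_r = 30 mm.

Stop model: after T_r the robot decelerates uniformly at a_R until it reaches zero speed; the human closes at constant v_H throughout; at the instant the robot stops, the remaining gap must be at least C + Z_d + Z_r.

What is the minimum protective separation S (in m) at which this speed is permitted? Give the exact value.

S_min = 2267/4000 m = 0.5667 m

braking lasts T_s = (11/20)/5 = 0.1100 s
robot covers v_R·T_r = 0.5500·0.1500 = 0.0825 m before braking
braking distance = 0.5500²/(2·5.0000) = 0.0302 m
human over T_r+T_s: 1.4000·(0.1500+0.1100) = 0.3640 m
residual clearance needed = 0.0200+0.0400+0.0300 = 0.0900 m
S_min ≈ 0.0825+0.0302+0.3640+0.0900  ⇒  S_min = 2267/4000 m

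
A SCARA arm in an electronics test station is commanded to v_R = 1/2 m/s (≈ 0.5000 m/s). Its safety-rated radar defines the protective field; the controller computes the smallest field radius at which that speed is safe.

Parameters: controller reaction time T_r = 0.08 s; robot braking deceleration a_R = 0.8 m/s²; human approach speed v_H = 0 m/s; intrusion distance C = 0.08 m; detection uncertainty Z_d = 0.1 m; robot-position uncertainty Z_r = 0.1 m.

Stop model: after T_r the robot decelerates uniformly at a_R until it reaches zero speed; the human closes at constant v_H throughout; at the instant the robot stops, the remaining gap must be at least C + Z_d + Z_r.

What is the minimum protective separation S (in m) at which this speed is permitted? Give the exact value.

S_min = 381/800 m = 0.4763 m

braking lasts T_s = (1/2)/(4/5) = 0.6250 s
robot in T_r: 0.5000·0.0800 = 0.0400 m
robot covers 0.5000·0.6250 − ½·0.8000·0.6250² = 0.1562 m while stopping
human over T_r+T_s: 0.0000·(0.0800+0.6250) = 0.0000 m
margins: 0.0800+0.1000+0.1000 = 0.2800 m
S_min ≈ 0.0400+0.1562+0.0000+0.2800  ⇒  S_min = 381/800 m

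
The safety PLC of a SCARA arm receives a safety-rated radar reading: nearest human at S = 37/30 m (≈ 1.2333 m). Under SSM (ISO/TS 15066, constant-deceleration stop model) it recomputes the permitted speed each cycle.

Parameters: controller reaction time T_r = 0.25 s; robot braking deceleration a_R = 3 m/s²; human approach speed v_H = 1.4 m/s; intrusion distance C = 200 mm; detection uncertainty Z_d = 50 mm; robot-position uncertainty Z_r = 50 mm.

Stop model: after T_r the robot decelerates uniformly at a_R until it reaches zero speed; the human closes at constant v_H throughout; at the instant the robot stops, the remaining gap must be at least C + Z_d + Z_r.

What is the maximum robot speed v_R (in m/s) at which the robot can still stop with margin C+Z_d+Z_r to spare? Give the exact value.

collect terms ⇒ (1/6)·v_R² + (43/60)·v_R + (-7/12) = 0
  disc = (43/60)² − 4·(1/6)·(-7/12) = 361/400 ; √disc = 19/20
  v_R = (−(43/60) + 19/20) / (2·(1/6)) = 7/10 m/s
check:
braking lasts T_s = (7/10)/3 = 0.2333 s
reaction-phase robot travel = 0.7000·0.2500 = 0.1750 m
robot under decel: 0.7000²/(2·3.0000) = 0.0817 m
human over T_r+T_s: 1.4000·(0.2500+0.2333) = 0.6767 m
residual clearance needed = 0.2000+0.0500+0.0500 = 0.3000 m
sum ≈ 0.1750+0.0817+0.6767+0.3000 ≈ 1.2333 m = S ✓

v_R_max = 7/10 m/s = 0.7000 m/s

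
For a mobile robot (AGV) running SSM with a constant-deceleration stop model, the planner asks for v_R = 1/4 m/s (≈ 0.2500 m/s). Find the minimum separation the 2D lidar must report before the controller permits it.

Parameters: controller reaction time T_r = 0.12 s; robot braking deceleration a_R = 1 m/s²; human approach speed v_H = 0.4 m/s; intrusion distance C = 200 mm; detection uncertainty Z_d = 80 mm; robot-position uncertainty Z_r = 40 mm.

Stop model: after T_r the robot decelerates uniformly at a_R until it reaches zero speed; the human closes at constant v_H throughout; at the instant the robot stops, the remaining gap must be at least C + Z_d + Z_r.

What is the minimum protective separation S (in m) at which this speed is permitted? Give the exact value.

S_min = 2117/4000 m = 0.5292 m

T_s = v_R/a_R = (1/4)/1 = 0.2500 s
robot covers v_R·T_r = 0.2500·0.1200 = 0.0300 m before braking
robot under decel: 0.2500²/(2·1.0000) = 0.0312 m
human closes 0.4000·0.3700 = 0.1480 m
residual clearance needed = 0.2000+0.0800+0.0400 = 0.3200 m
S_min ≈ 0.0300+0.0312+0.1480+0.3200  ⇒  S_min = 2117/4000 m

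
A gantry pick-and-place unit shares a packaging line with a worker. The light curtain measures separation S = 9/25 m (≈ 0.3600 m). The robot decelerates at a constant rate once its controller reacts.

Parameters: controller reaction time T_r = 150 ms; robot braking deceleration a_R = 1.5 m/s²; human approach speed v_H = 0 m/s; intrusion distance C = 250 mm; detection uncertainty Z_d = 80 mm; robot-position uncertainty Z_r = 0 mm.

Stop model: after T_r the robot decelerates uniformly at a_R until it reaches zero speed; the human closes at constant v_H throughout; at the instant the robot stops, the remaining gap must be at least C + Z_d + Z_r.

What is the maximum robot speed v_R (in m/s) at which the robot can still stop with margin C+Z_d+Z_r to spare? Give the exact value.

quadratic (1/3)·v² + (3/20)·v + (-3/100) = 0
  disc = (3/20)² − 4·(1/3)·(-3/100) = 1/16 ; √disc = 1/4
  v_R = (−(3/20) + 1/4) / (2·(1/3)) = 3/20 m/s
check:
T_s = v_R/a_R = (3/20)/(3/2) = 0.1000 s
robot in T_r: 0.1500·0.1500 = 0.0225 m
robot covers 0.1500·0.1000 − ½·1.5000·0.1000² = 0.0075 m while stopping
human closes 0.0000·0.2500 = 0.0000 m
margins: 0.2500+0.0800+0.0000 = 0.3300 m
sum ≈ 0.0225+0.0075+0.0000+0.3300 ≈ 0.3600 m = S ✓

v_R_max = 3/20 m/s = 0.1500 m/s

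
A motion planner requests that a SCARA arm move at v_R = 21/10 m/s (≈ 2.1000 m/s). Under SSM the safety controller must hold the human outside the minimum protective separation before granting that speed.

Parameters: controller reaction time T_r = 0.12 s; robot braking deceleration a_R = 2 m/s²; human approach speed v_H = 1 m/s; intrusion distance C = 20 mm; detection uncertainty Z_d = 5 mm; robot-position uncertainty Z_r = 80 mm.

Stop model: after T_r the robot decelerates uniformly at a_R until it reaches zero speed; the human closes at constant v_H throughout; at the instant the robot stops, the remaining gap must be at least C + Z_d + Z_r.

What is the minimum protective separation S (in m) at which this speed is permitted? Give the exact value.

stop time T_s = (21/10)/2 = 1.0500 s
robot in T_r: 2.1000·0.1200 = 0.2520 m
robot covers 2.1000·1.0500 − ½·2.0000·1.0500² = 1.1025 m while stopping
person approaches 1.0000·(0.1200+1.0500) = 1.1700 m
margins: 0.0200+0.0050+0.0800 = 0.1050 m
S_min ≈ 0.2520+1.1025+1.1700+0.1050  ⇒  S_min = 5259/2000 m

S_min = 5259/2000 m = 2.6295 m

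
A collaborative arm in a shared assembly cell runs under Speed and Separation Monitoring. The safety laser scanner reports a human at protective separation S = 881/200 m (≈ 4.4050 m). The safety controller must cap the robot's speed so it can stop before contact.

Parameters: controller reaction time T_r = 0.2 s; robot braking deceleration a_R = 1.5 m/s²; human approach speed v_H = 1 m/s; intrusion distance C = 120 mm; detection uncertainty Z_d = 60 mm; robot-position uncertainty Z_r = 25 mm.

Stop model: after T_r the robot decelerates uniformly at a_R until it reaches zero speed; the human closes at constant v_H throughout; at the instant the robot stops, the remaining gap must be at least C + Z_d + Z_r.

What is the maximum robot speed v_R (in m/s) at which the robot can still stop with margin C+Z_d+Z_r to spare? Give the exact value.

collect terms ⇒ (1/3)·v_R² + (13/15)·v_R + (-4) = 0
  disc = (13/15)² − 4·(1/3)·(-4) = 1369/225 ; √disc = 37/15
  v_R = (−(13/15) + 37/15) / (2·(1/3)) = 12/5 m/s
check:
T_s = v_R/a_R = (12/5)/(3/2) = 1.6000 s
robot covers v_R·T_r = 2.4000·0.2000 = 0.4800 m before braking
braking distance = 2.4000²/(2·1.5000) = 1.9200 m
human closes 1.0000·1.8000 = 1.8000 m
residual clearance needed = 0.1200+0.0600+0.0250 = 0.2050 m
sum ≈ 0.4800+1.9200+1.8000+0.2050 ≈ 4.4050 m = S ✓

v_R_max = 12/5 m/s = 2.4000 m/s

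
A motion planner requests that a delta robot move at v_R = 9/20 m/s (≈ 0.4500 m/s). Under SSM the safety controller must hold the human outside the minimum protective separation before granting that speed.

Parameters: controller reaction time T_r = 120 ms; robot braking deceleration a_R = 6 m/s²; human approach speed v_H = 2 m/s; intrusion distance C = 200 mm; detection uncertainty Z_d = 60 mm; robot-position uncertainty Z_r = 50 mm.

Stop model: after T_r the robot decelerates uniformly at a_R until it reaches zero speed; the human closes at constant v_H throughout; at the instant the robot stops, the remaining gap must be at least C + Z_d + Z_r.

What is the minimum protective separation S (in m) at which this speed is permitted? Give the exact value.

T_s = v_R/a_R = (9/20)/6 = 0.0750 s
reaction-phase robot travel = 0.4500·0.1200 = 0.0540 m
braking distance = 0.4500²/(2·6.0000) = 0.0169 m
person approaches 2.0000·(0.1200+0.0750) = 0.3900 m
C+Z_d+Z_r = 0.2000+0.0600+0.0500 = 0.3100 m
S_min ≈ 0.0540+0.0169+0.3900+0.3100  ⇒  S_min = 6167/8000 m

S_min = 6167/8000 m = 0.7709 m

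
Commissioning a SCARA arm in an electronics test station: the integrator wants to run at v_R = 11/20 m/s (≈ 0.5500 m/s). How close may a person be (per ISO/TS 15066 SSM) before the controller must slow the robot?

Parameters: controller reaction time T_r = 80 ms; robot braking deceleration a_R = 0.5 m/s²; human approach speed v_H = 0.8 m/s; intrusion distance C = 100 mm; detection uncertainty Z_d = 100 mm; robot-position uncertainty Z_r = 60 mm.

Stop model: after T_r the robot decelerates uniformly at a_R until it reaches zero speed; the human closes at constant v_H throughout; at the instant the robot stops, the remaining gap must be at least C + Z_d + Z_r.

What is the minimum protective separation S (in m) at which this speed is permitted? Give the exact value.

S_min = 3101/2000 m = 1.5505 m

stop time T_s = (11/20)/(1/2) = 1.1000 s
robot covers v_R·T_r = 0.5500·0.0800 = 0.0440 m before braking
braking distance = 0.5500²/(2·0.5000) = 0.3025 m
person approaches 0.8000·(0.0800+1.1000) = 0.9440 m
C+Z_d+Z_r = 0.1000+0.1000+0.0600 = 0.2600 m
S_min ≈ 0.0440+0.3025+0.9440+0.2600  ⇒  S_min = 3101/2000 m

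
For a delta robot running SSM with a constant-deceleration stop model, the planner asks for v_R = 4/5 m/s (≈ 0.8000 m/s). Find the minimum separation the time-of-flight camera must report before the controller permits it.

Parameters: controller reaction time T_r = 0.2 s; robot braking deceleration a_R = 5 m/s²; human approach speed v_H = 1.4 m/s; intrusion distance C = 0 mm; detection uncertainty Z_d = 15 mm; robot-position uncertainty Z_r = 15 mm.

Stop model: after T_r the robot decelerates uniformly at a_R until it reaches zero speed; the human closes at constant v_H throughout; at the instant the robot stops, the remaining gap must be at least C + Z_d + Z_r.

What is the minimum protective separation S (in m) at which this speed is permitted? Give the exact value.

braking lasts T_s = (4/5)/5 = 0.1600 s
robot covers v_R·T_r = 0.8000·0.2000 = 0.1600 m before braking
robot covers 0.8000·0.1600 − ½·5.0000·0.1600² = 0.0640 m while stopping
human closes 1.4000·0.3600 = 0.5040 m
C+Z_d+Z_r = 0.0000+0.0150+0.0150 = 0.0300 m
S_min ≈ 0.1600+0.0640+0.5040+0.0300  ⇒  S_min = 379/500 m

S_min = 379/500 m = 0.7580 m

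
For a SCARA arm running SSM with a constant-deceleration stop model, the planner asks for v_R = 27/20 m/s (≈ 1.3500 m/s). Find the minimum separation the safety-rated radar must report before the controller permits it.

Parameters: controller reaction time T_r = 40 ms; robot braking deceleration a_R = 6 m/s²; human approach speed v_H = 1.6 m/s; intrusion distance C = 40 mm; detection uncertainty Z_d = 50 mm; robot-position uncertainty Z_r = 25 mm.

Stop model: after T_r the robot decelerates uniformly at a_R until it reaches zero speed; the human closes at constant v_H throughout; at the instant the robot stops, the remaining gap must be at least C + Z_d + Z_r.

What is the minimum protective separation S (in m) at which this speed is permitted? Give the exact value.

stop time T_s = (27/20)/6 = 0.2250 s
robot covers v_R·T_r = 1.3500·0.0400 = 0.0540 m before braking
braking distance = 1.3500²/(2·6.0000) = 0.1519 m
human closes 1.6000·0.2650 = 0.4240 m
residual clearance needed = 0.0400+0.0500+0.0250 = 0.1150 m
S_min ≈ 0.0540+0.1519+0.4240+0.1150  ⇒  S_min = 5959/8000 m

S_min = 5959/8000 m = 0.7449 m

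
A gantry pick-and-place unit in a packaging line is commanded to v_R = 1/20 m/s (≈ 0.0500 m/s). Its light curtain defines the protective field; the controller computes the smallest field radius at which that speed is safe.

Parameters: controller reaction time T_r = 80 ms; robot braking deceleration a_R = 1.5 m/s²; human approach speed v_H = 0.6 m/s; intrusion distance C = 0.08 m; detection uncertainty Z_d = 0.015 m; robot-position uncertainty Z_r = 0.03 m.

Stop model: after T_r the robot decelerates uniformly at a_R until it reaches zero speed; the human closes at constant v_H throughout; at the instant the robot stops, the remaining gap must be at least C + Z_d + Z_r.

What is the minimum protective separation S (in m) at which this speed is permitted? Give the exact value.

T_s = v_R/a_R = (1/20)/(3/2) = 0.0333 s
robot in T_r: 0.0500·0.0800 = 0.0040 m
robot under decel: 0.0500²/(2·1.5000) = 0.0008 m
human over T_r+T_s: 0.6000·(0.0800+0.0333) = 0.0680 m
margins: 0.0800+0.0150+0.0300 = 0.1250 m
S_min ≈ 0.0040+0.0008+0.0680+0.1250  ⇒  S_min = 1187/6000 m

S_min = 1187/6000 m = 0.1978 m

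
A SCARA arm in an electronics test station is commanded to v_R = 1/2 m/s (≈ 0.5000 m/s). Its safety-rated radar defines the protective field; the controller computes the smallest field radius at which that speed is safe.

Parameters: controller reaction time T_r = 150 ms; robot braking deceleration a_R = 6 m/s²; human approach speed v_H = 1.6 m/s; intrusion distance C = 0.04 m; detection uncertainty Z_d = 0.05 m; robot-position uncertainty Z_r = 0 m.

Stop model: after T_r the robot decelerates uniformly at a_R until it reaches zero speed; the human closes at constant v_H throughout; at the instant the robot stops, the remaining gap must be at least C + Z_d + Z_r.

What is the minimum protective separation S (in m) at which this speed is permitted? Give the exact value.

S_min = 671/1200 m = 0.5592 m

braking lasts T_s = (1/2)/6 = 0.0833 s
robot in T_r: 0.5000·0.1500 = 0.0750 m
braking distance = 0.5000²/(2·6.0000) = 0.0208 m
human over T_r+T_s: 1.6000·(0.1500+0.0833) = 0.3733 m
margins: 0.0400+0.0500+0.0000 = 0.0900 m
S_min ≈ 0.0750+0.0208+0.3733+0.0900  ⇒  S_min = 671/1200 m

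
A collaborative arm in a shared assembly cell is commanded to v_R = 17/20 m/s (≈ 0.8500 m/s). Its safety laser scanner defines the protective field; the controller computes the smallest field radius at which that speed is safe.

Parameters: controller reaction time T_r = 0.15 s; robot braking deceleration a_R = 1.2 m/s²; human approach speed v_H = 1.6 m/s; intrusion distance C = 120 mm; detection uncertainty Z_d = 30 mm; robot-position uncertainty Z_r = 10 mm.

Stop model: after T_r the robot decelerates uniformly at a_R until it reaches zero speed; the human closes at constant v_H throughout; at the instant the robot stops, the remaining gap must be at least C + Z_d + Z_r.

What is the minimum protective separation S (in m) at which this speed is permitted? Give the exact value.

S_min = 3139/1600 m = 1.9619 m

T_s = v_R/a_R = (17/20)/(6/5) = 0.7083 s
reaction-phase robot travel = 0.8500·0.1500 = 0.1275 m
robot under decel: 0.8500²/(2·1.2000) = 0.3010 m
person approaches 1.6000·(0.1500+0.7083) = 1.3733 m
C+Z_d+Z_r = 0.1200+0.0300+0.0100 = 0.1600 m
S_min ≈ 0.1275+0.3010+1.3733+0.1600  ⇒  S_min = 3139/1600 m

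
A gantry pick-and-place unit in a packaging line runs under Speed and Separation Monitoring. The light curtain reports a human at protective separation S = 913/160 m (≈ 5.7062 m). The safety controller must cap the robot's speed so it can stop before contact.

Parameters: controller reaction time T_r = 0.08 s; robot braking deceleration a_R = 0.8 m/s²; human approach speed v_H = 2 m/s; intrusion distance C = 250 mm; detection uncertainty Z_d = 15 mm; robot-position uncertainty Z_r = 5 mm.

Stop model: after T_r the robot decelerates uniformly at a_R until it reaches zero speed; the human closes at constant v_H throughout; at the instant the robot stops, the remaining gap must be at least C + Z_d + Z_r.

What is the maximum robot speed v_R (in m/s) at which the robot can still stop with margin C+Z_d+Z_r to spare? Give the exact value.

v_R_max = 3/2 m/s = 1.5000 m/s

quadratic (5/8)·v² + (129/50)·v + (-4221/800) = 0
  disc = (129/50)² − 4·(5/8)·(-4221/800) = 793881/40000 ; √disc = 891/200
  v_R = (−(129/50) + 891/200) / (2·(5/8)) = 3/2 m/s
check:
T_s = v_R/a_R = (3/2)/(4/5) = 1.8750 s
robot in T_r: 1.5000·0.0800 = 0.1200 m
robot under decel: 1.5000²/(2·0.8000) = 1.4062 m
human over T_r+T_s: 2.0000·(0.0800+1.8750) = 3.9100 m
C+Z_d+Z_r = 0.2500+0.0150+0.0050 = 0.2700 m
sum ≈ 0.1200+1.4062+3.9100+0.2700 ≈ 5.7062 m = S ✓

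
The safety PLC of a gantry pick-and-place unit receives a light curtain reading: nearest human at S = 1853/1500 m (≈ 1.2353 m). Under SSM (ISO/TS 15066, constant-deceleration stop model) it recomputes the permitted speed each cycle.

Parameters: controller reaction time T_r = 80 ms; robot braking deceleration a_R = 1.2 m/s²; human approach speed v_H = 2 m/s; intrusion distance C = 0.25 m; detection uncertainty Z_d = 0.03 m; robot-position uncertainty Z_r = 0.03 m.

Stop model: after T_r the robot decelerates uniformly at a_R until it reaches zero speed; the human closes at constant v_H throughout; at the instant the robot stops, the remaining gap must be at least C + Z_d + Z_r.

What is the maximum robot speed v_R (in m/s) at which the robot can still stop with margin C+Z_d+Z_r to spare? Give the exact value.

at the boundary: (5/12)·v² + (131/75)·v + (-287/375) = 0
  disc = (131/75)² − 4·(5/12)·(-287/375) = 2704/625 ; √disc = 52/25
  v_R = (−(131/75) + 52/25) / (2·(5/12)) = 2/5 m/s
check:
T_s = v_R/a_R = (2/5)/(6/5) = 0.3333 s
robot covers v_R·T_r = 0.4000·0.0800 = 0.0320 m before braking
braking distance = 0.4000²/(2·1.2000) = 0.0667 m
human closes 2.0000·0.4133 = 0.8267 m
C+Z_d+Z_r = 0.2500+0.0300+0.0300 = 0.3100 m
sum ≈ 0.0320+0.0667+0.8267+0.3100 ≈ 1.2353 m = S ✓

v_R_max = 2/5 m/s = 0.4000 m/s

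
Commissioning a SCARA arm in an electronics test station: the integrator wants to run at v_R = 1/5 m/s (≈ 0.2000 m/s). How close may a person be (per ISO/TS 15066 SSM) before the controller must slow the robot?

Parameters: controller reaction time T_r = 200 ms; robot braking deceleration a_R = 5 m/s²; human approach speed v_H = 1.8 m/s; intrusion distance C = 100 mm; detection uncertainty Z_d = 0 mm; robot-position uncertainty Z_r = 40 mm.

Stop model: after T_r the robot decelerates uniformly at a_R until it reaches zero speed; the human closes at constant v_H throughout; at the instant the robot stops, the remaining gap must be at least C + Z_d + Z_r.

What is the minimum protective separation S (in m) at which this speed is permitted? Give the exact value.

S_min = 77/125 m = 0.6160 m

stop time T_s = (1/5)/5 = 0.0400 s
reaction-phase robot travel = 0.2000·0.2000 = 0.0400 m
robot under decel: 0.2000²/(2·5.0000) = 0.0040 m
person approaches 1.8000·(0.2000+0.0400) = 0.4320 m
C+Z_d+Z_r = 0.1000+0.0000+0.0400 = 0.1400 m
S_min ≈ 0.0400+0.0040+0.4320+0.1400  ⇒  S_min = 77/125 m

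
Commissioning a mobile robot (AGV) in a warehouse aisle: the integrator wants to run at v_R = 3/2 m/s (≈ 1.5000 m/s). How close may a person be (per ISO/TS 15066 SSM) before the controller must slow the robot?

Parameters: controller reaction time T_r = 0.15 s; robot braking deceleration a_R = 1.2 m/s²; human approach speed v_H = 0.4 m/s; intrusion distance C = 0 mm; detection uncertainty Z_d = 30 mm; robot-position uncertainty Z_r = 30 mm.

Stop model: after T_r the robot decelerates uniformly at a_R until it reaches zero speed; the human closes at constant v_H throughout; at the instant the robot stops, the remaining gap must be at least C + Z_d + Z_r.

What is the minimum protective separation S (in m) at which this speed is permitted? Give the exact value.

S_min = 713/400 m = 1.7825 m

braking lasts T_s = (3/2)/(6/5) = 1.2500 s
robot in T_r: 1.5000·0.1500 = 0.2250 m
braking distance = 1.5000²/(2·1.2000) = 0.9375 m
human over T_r+T_s: 0.4000·(0.1500+1.2500) = 0.5600 m
margins: 0.0000+0.0300+0.0300 = 0.0600 m
S_min ≈ 0.2250+0.9375+0.5600+0.0600  ⇒  S_min = 713/400 m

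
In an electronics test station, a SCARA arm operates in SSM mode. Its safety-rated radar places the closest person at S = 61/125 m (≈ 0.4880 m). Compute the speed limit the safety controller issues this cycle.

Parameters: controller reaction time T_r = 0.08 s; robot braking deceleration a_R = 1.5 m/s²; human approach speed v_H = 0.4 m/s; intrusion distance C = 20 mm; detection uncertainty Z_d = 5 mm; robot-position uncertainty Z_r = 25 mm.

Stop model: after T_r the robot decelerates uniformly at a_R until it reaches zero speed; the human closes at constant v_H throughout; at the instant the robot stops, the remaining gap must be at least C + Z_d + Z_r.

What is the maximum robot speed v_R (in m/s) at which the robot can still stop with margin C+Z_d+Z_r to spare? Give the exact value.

at the boundary: (1/3)·v² + (26/75)·v + (-203/500) = 0
  disc = (26/75)² − 4·(1/3)·(-203/500) = 3721/5625 ; √disc = 61/75
  v_R = (−(26/75) + 61/75) / (2·(1/3)) = 7/10 m/s
check:
T_s = v_R/a_R = (7/10)/(3/2) = 0.4667 s
robot covers v_R·T_r = 0.7000·0.0800 = 0.0560 m before braking
robot under decel: 0.7000²/(2·1.5000) = 0.1633 m
human closes 0.4000·0.5467 = 0.2187 m
margins: 0.0200+0.0050+0.0250 = 0.0500 m
sum ≈ 0.0560+0.1633+0.2187+0.0500 ≈ 0.4880 m = S ✓

v_R_max = 7/10 m/s = 0.7000 m/s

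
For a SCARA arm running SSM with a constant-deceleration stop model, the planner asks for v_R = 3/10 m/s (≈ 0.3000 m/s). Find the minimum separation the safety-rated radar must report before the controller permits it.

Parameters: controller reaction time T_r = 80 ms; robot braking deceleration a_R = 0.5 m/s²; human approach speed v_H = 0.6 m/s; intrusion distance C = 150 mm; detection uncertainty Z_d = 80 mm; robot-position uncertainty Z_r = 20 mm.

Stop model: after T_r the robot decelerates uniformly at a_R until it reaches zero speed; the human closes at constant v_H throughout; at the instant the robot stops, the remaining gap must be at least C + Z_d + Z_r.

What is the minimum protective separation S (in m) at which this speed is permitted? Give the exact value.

T_s = v_R/a_R = (3/10)/(1/2) = 0.6000 s
reaction-phase robot travel = 0.3000·0.0800 = 0.0240 m
robot under decel: 0.3000²/(2·0.5000) = 0.0900 m
human over T_r+T_s: 0.6000·(0.0800+0.6000) = 0.4080 m
C+Z_d+Z_r = 0.1500+0.0800+0.0200 = 0.2500 m
S_min ≈ 0.0240+0.0900+0.4080+0.2500  ⇒  S_min = 193/250 m

S_min = 193/250 m = 0.7720 m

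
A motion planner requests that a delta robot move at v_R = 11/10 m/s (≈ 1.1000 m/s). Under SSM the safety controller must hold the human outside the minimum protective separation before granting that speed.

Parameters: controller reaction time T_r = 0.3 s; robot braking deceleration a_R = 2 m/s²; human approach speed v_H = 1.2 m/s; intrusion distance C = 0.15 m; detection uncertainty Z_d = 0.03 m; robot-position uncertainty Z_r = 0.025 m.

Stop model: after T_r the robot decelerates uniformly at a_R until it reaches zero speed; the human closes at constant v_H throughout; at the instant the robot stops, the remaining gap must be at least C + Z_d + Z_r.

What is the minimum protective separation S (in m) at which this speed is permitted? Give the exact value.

braking lasts T_s = (11/10)/2 = 0.5500 s
reaction-phase robot travel = 1.1000·0.3000 = 0.3300 m
robot under decel: 1.1000²/(2·2.0000) = 0.3025 m
person approaches 1.2000·(0.3000+0.5500) = 1.0200 m
residual clearance needed = 0.1500+0.0300+0.0250 = 0.2050 m
S_min ≈ 0.3300+0.3025+1.0200+0.2050  ⇒  S_min = 743/400 m

S_min = 743/400 m = 1.8575 m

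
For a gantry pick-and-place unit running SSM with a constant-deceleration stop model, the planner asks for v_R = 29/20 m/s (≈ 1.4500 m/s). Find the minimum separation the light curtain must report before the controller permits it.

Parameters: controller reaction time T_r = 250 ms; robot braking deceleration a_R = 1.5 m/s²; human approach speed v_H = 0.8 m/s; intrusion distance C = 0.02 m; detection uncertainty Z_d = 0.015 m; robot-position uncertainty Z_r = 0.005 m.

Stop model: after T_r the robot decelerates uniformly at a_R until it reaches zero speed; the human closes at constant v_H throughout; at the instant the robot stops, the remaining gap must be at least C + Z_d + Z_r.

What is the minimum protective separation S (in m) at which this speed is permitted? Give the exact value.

S_min = 623/300 m = 2.0767 m

T_s = v_R/a_R = (29/20)/(3/2) = 0.9667 s
robot in T_r: 1.4500·0.2500 = 0.3625 m
robot covers 1.4500·0.9667 − ½·1.5000·0.9667² = 0.7008 m while stopping
person approaches 0.8000·(0.2500+0.9667) = 0.9733 m
margins: 0.0200+0.0150+0.0050 = 0.0400 m
S_min ≈ 0.3625+0.7008+0.9733+0.0400  ⇒  S_min = 623/300 m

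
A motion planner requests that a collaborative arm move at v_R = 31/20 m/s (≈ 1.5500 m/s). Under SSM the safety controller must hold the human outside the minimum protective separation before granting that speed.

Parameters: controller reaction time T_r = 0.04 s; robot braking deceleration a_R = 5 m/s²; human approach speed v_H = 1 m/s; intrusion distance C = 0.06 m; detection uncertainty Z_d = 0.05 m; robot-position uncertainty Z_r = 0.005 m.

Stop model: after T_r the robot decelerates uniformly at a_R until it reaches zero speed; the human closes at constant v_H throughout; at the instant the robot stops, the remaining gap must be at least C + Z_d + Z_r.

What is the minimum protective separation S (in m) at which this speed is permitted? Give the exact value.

S_min = 3069/4000 m = 0.7672 m

stop time T_s = (31/20)/5 = 0.3100 s
robot in T_r: 1.5500·0.0400 = 0.0620 m
robot under decel: 1.5500²/(2·5.0000) = 0.2402 m
human closes 1.0000·0.3500 = 0.3500 m
margins: 0.0600+0.0500+0.0050 = 0.1150 m
S_min ≈ 0.0620+0.2402+0.3500+0.1150  ⇒  S_min = 3069/4000 m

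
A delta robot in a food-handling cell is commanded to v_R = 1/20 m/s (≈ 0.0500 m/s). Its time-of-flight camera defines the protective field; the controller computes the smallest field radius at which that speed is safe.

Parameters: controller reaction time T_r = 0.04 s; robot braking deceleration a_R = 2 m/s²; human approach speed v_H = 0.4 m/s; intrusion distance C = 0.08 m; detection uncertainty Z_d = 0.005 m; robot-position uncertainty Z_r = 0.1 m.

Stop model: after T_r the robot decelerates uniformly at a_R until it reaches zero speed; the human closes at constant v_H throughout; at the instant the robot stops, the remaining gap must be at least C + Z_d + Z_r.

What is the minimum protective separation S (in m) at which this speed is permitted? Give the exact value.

braking lasts T_s = (1/20)/2 = 0.0250 s
robot covers v_R·T_r = 0.0500·0.0400 = 0.0020 m before braking
robot covers 0.0500·0.0250 − ½·2.0000·0.0250² = 0.0006 m while stopping
person approaches 0.4000·(0.0400+0.0250) = 0.0260 m
C+Z_d+Z_r = 0.0800+0.0050+0.1000 = 0.1850 m
S_min ≈ 0.0020+0.0006+0.0260+0.1850  ⇒  S_min = 1709/8000 m

S_min = 1709/8000 m = 0.2136 m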